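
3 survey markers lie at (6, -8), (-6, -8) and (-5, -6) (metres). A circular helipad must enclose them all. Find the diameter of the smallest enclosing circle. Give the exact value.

Call the three points A, B, C in the order given.
Side lengths²: AB² = 144, AC² = 125, BC² = 5.
Since AB² = 144 ≥ 125 + 5 = 130, the angle opposite AB is not acute, so the smallest enclosing circle has AB as diameter.
Centre = midpoint of AB = (0, -8), r² = 144/4 = 36.
Diameter = 2r = 2√36 = 12.

12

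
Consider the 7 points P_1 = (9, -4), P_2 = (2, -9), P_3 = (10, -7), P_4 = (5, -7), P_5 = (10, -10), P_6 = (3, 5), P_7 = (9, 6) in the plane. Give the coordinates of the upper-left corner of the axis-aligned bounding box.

(2, 6)

x-range [2, 10], y-range [-10, 6].
The upper-left corner is (2, 6).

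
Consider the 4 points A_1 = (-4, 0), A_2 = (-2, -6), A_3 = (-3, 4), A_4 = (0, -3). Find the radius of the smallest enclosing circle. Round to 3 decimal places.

The minimum enclosing circle of a finite set is fixed by two of the points (as a diameter) or three (as a circumcircle).
The farthest pair is A_2–A_3 with squared distance 101. The circle on this segment as diameter has centre (-2.5, -1) and r² = 101/4 = 25.25.
Check A_1: distance² to centre = 3.25 ≤ 25.25, so it lies inside.
All remaining points lie in this disk, and no smaller disk contains both endpoints, so this is the minimum enclosing circle.
r = √(25.25) ≈ 5.025.

5.025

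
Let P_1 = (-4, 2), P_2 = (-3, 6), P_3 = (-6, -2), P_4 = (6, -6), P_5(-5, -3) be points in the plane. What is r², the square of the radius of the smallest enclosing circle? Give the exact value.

9125/162

The minimum enclosing circle of a finite set is fixed by two of the points (as a diameter) or three (as a circumcircle).
The minimum enclosing circle is determined by three boundary points: P_2, P_3, P_4.
Their circumcentre is (23/18, -1/6) with r² = 9125/162.
The farthest remaining point P_5 is at distance² 7685/162 ≤ 9125/162.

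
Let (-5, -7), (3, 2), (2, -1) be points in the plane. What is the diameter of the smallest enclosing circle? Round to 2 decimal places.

12.04

Call the three points A, B, C in the order given.
Side lengths²: AB² = 145, AC² = 85, BC² = 10.
Since AB² = 145 ≥ 85 + 10 = 95, the angle opposite AB is not acute, so the smallest enclosing circle has AB as diameter.
Centre = midpoint of AB = (-1, -2.5), r² = 145/4 = 36.25.
Diameter = 2r = 2√(36.25) ≈ 12.04.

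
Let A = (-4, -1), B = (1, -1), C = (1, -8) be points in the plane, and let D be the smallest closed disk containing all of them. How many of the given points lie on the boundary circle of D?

3

Side lengths²: AB² = 25, AC² = 74, BC² = 49.
Since AC² = 74 ≥ 49 + 25 = 74, the angle opposite AC is not acute, so the smallest enclosing circle has AC as diameter.
Centre = midpoint of AC = (-1.5, -4.5), r² = 74/4 = 18.5.
The points at distance exactly r from the centre are A, B, C — 3 points.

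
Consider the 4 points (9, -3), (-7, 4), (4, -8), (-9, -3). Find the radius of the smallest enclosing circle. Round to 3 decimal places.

9.082

By Welzl's lemma the MEC is supported by two points (diametrically opposite) or three points (on a circumcircle).
The minimum enclosing circle is determined by three boundary points: (9, -3), (-7, 4), (-9, -3).
Their circumcentre is (0, -25/14) with r² = 16165/196.
The farthest remaining point (4, -8) is at distance² 10705/196 ≤ 16165/196.
r = √(16165/196) ≈ 9.082.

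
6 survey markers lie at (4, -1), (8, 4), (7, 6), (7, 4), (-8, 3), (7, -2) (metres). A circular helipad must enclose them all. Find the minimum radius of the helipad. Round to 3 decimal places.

The minimum enclosing circle of a finite set is fixed by two of the points (as a diameter) or three (as a circumcircle).
The minimum enclosing circle is determined by three boundary points: (8, 4), (-8, 3), (7, -2).
Their circumcentre is (3/38, 85/38) with r² = 47545/722.
The farthest remaining point (7, 6) is at distance² 44809/722 ≤ 47545/722.
r = √(47545/722) ≈ 8.115.

8.115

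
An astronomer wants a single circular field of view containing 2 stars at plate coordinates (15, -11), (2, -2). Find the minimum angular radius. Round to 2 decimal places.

The smallest circle enclosing two points has them as diameter endpoints.
Centre = midpoint = (8.5, -6.5); r² = |(15, -11)−(2, -2)|²/4 = 250/4 = 62.5.
r = √(62.5) ≈ 7.91.

7.91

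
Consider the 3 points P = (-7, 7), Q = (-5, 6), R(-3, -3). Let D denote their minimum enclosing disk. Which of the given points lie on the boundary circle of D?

Side lengths²: PQ² = 5, PR² = 116, QR² = 85.
Since PR² = 116 ≥ 85 + 5 = 90, the angle opposite PR is not acute, so the smallest enclosing circle has PR as diameter.
Centre = midpoint of PR = (-5, 2), r² = 116/4 = 29.
The points at distance exactly r from the centre are P, R — 2 points.

P, R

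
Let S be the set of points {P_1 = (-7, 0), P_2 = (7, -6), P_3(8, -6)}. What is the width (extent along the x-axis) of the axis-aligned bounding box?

15

max x = 8, min x = -7, so width = 15.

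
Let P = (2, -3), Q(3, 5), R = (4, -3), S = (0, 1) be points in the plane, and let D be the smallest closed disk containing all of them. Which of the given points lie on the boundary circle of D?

P, Q, R

The minimum enclosing circle is determined by three boundary points: P, Q, R.
Their circumcentre is (3, 0.9375) with r² = 16.50390625.
The farthest remaining point S is at distance² 9.00390625 ≤ 16.50390625.
The points at distance exactly r from the centre are P, Q, R — 3 points.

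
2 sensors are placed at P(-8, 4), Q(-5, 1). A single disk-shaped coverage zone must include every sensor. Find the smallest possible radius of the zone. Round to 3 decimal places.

The smallest circle enclosing two points has them as diameter endpoints.
Centre = midpoint = (-6.5, 2.5); r² = |PQ|²/4 = 18/4 = 4.5.
r = √(4.5) ≈ 2.121.

2.121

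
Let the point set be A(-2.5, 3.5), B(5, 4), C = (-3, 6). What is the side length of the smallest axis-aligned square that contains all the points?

The bounding box has width 8 and height 2.5.
An axis-aligned square enclosing the set must have side ≥ max(width, height).
So the minimum side is max(8, 2.5) = 8.

8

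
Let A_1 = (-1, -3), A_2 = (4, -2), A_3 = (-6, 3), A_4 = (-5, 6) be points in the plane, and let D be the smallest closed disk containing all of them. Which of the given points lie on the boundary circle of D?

The farthest pair is A_2–A_4 with squared distance 145. The circle on this segment as diameter has centre (-0.5, 2) and r² = 145/4 = 36.25.
Check A_1: distance² to centre = 25.25 ≤ 36.25, so it lies inside.
All remaining points lie in this disk, and no smaller disk contains both endpoints, so this is the minimum enclosing circle.
The points at distance exactly r from the centre are A_2, A_4 — 2 points.

A_2, A_4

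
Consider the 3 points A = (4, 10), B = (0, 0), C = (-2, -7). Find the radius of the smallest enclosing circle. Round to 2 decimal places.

9.01

Side lengths²: AB² = 116, AC² = 325, BC² = 53.
Since AC² = 325 ≥ 116 + 53 = 169, the angle opposite AC is not acute, so the smallest enclosing circle has AC as diameter.
Centre = midpoint of AC = (1, 1.5), r² = 325/4 = 81.25.
r = √(81.25) ≈ 9.01.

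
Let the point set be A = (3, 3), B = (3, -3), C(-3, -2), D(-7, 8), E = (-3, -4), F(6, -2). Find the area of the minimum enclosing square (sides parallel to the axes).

The bounding box has width 13 and height 12.
An axis-aligned square enclosing the set must have side ≥ max(width, height).
So the minimum side is max(13, 12) = 13.
Area = 13² = 169.

169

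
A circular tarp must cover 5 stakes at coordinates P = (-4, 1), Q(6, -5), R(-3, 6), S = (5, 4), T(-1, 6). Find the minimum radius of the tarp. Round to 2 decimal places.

By Welzl's lemma the MEC is supported by two points (diametrically opposite) or three points (on a circumcircle).
The farthest pair is Q–R with squared distance 202. The circle on this segment as diameter has centre (1.5, 0.5) and r² = 202/4 = 50.5.
Check P: distance² to centre = 30.5 ≤ 50.5, so it lies inside.
All remaining points lie in this disk, and no smaller disk contains both endpoints, so this is the minimum enclosing circle.
r = √(50.5) ≈ 7.11.

7.11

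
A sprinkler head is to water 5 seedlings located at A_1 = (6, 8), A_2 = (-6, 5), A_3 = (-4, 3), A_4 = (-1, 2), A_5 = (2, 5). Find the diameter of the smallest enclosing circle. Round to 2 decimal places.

12.37

By Welzl's lemma the MEC is supported by two points (diametrically opposite) or three points (on a circumcircle).
The farthest pair is A_1–A_2 with squared distance 153. The circle on this segment as diameter has centre (0, 6.5) and r² = 153/4 = 38.25.
Check A_3: distance² to centre = 28.25 ≤ 38.25, so it lies inside.
All remaining points lie in this disk, and no smaller disk contains both endpoints, so this is the minimum enclosing circle.
Diameter = 2r = 2√(38.25) ≈ 12.37.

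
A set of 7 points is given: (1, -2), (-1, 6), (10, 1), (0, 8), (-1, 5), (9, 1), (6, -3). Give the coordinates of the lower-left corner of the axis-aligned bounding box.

(-1, -3)

x-range [-1, 10], y-range [-3, 8].
The lower-left corner is (-1, -3).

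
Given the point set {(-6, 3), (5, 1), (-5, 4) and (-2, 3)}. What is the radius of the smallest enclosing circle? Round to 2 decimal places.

A smallest enclosing disk is always determined by at most three of the input points on its boundary.
The farthest pair is (-6, 3)–(5, 1) with squared distance 125. The circle on this segment as diameter has centre (-0.5, 2) and r² = 125/4 = 31.25.
Check (-5, 4): distance² to centre = 24.25 ≤ 31.25, so it lies inside.
All remaining points lie in this disk, and no smaller disk contains both endpoints, so this is the minimum enclosing circle.
r = √(31.25) ≈ 5.59.

5.59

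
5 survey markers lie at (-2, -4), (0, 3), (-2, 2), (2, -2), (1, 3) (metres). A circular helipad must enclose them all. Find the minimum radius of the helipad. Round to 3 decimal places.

By Welzl's lemma the MEC is supported by two points (diametrically opposite) or three points (on a circumcircle).
The farthest pair is (-2, -4)–(1, 3) with squared distance 58. The circle on this segment as diameter has centre (-0.5, -0.5) and r² = 58/4 = 14.5.
Check (0, 3): distance² to centre = 12.5 ≤ 14.5, so it lies inside.
All remaining points lie in this disk, and no smaller disk contains both endpoints, so this is the minimum enclosing circle.
r = √(14.5) ≈ 3.808.

3.808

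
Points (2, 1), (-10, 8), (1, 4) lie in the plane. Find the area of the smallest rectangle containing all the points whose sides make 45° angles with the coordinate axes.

66.5

In coordinates u = x + y, v = x − y the rectangle is axis-aligned; the map (x,y)→(u,v) scales areas by 2.
u-values: 3, -2, 5; range = 5 − (-2) = 7.
v-values: 1, -18, -3; range = 1 − (-18) = 19.
Area = (7 × 19) / 2 = 66.5.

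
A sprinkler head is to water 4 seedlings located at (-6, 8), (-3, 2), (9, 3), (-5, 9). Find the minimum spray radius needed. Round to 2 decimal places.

7.91

A smallest enclosing disk is always determined by at most three of the input points on its boundary.
The farthest pair is (-6, 8)–(9, 3) with squared distance 250. The circle on this segment as diameter has centre (1.5, 5.5) and r² = 250/4 = 62.5.
Check (-3, 2): distance² to centre = 32.5 ≤ 62.5, so it lies inside.
All remaining points lie in this disk, and no smaller disk contains both endpoints, so this is the minimum enclosing circle.
r = √(62.5) ≈ 7.91.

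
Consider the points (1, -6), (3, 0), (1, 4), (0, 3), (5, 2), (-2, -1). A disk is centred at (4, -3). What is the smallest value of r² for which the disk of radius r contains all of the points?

58

The required radius is the distance from (4, -3) to the farthest point.
Squared distances: 18, 10, 58, 52, 26, 40.
Maximum is 58, attained at (1, 4).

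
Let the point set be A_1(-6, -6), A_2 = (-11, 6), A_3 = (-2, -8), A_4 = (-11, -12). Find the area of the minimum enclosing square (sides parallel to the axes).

324

The bounding box has width 9 and height 18.
An axis-aligned square enclosing the set must have side ≥ max(width, height).
So the minimum side is max(9, 18) = 18.
Area = 18² = 324.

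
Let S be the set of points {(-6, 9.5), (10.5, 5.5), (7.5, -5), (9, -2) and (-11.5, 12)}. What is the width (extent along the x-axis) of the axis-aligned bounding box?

max x = 10.5, min x = -11.5, so width = 22.

22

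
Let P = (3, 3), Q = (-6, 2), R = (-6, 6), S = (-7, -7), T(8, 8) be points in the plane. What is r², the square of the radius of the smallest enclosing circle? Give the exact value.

The minimum enclosing circle of a finite set is fixed by two of the points (as a diameter) or three (as a circumcircle).
The farthest pair is S–T with squared distance 450. The circle on this segment as diameter has centre (0.5, 0.5) and r² = 450/4 = 112.5.
Check P: distance² to centre = 12.5 ≤ 112.5, so it lies inside.
All remaining points lie in this disk, and no smaller disk contains both endpoints, so this is the minimum enclosing circle.

112.5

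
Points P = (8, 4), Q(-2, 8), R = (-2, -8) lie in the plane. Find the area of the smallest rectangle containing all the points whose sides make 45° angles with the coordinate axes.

In coordinates u = x + y, v = x − y the rectangle is axis-aligned; the map (x,y)→(u,v) scales areas by 2.
u-values: 12, 6, -10; range = 12 − (-10) = 22.
v-values: 4, -10, 6; range = 6 − (-10) = 16.
Area = (22 × 16) / 2 = 176.

176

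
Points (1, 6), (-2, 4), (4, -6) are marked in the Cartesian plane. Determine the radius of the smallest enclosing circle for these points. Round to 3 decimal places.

6.185

Call the three points A, B, C in the order given.
Side lengths²: AB² = 13, AC² = 153, BC² = 136.
Since AC² = 153 ≥ 136 + 13 = 149, the angle opposite AC is not acute, so the smallest enclosing circle has AC as diameter.
Centre = midpoint of AC = (2.5, 0), r² = 153/4 = 38.25.
r = √(38.25) ≈ 6.185.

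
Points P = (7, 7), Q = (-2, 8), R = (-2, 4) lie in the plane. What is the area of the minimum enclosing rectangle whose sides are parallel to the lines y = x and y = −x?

60

In coordinates u = x + y, v = x − y the rectangle is axis-aligned; the map (x,y)→(u,v) scales areas by 2.
u-values: 14, 6, 2; range = 14 − 2 = 12.
v-values: 0, -10, -6; range = 0 − (-10) = 10.
Area = (12 × 10) / 2 = 60.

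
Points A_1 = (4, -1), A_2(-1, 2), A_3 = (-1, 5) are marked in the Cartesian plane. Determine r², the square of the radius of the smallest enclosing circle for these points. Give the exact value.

Side lengths²: A_1A_2² = 34, A_1A_3² = 61, A_2A_3² = 9.
Since A_1A_3² = 61 ≥ 34 + 9 = 43, the angle opposite A_1A_3 is not acute, so the smallest enclosing circle has A_1A_3 as diameter.
Centre = midpoint of A_1A_3 = (1.5, 2), r² = 61/4 = 15.25.

15.25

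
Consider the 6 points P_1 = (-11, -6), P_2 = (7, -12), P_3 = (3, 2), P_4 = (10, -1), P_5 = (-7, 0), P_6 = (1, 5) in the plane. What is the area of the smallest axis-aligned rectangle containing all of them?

357

x ranges over [-11, 10], width 21.
y ranges over [-12, 5], height 17.
Area = 21 × 17 = 357.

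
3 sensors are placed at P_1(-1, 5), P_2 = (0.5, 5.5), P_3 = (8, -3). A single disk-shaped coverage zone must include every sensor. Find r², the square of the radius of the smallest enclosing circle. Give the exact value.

Side lengths²: P_1P_2² = 2.5, P_1P_3² = 145, P_2P_3² = 128.5.
Since P_1P_3² = 145 ≥ 128.5 + 2.5 = 131, the angle opposite P_1P_3 is not acute, so the smallest enclosing circle has P_1P_3 as diameter.
Centre = midpoint of P_1P_3 = (3.5, 1), r² = 145/4 = 36.25.

36.25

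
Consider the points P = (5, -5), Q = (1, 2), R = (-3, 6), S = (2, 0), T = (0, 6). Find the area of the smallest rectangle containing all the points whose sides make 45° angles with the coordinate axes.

57

In coordinates u = x + y, v = x − y the rectangle is axis-aligned; the map (x,y)→(u,v) scales areas by 2.
u-values: 0, 3, 3, 2, 6; range = 6 − 0 = 6.
v-values: 10, -1, -9, 2, -6; range = 10 − (-9) = 19.
Area = (6 × 19) / 2 = 57.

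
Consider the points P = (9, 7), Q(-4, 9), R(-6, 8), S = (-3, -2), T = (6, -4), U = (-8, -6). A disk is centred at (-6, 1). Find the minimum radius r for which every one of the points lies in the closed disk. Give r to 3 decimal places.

The required radius is the distance from (-6, 1) to the farthest point.
Squared distances: 261, 68, 49, 18, 169, 53.
Maximum is 261, attained at P.
r = √261 ≈ 16.155.

16.155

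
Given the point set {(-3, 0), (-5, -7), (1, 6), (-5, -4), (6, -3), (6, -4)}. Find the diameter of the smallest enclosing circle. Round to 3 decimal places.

By Welzl's lemma the MEC is supported by two points (diametrically opposite) or three points (on a circumcircle).
The minimum enclosing circle is determined by three boundary points: (-5, -7), (1, 6), (6, -4).
Their circumcentre is (-0.7, -1.1) with r² = 53.3.
The farthest remaining point (6, -3) is at distance² 48.5 ≤ 53.3.
Diameter = 2r = 2√(53.3) ≈ 14.601.

14.601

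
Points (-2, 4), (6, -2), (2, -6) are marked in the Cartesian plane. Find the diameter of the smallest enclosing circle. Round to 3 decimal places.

10.880

Call the three points A, B, C in the order given.
Side lengths²: AB² = 100, AC² = 116, BC² = 32.
Since AC² = 116 < 100 + 32 = 132, the triangle is acute, so the smallest enclosing circle is the circumcircle.
Circumcentre = (5/7, -5/7), r² = 1450/49.
Diameter = 2r = 2√(1450/49) ≈ 10.880.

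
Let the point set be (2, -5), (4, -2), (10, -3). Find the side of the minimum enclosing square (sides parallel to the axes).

8

The bounding box has width 8 and height 3.
An axis-aligned square enclosing the set must have side ≥ max(width, height).
So the minimum side is max(8, 3) = 8.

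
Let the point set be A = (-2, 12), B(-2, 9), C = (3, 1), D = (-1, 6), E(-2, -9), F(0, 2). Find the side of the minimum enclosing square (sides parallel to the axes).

The bounding box has width 5 and height 21.
An axis-aligned square enclosing the set must have side ≥ max(width, height).
So the minimum side is max(5, 21) = 21.

21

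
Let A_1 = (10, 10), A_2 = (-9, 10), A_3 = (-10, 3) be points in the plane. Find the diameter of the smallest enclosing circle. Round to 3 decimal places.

Side lengths²: A_1A_2² = 361, A_1A_3² = 449, A_2A_3² = 50.
Since A_1A_3² = 449 ≥ 361 + 50 = 411, the angle opposite A_1A_3 is not acute, so the smallest enclosing circle has A_1A_3 as diameter.
Centre = midpoint of A_1A_3 = (0, 6.5), r² = 449/4 = 112.25.
Diameter = 2r = 2√(112.25) ≈ 21.190.

21.190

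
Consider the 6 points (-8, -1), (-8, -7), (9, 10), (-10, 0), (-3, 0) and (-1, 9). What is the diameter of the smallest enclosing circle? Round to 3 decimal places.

By Welzl's lemma the MEC is supported by two points (diametrically opposite) or three points (on a circumcircle).
The farthest pair is (-8, -7)–(9, 10) with squared distance 578. The circle on this segment as diameter has centre (0.5, 1.5) and r² = 578/4 = 144.5.
Check (-8, -1): distance² to centre = 78.5 ≤ 144.5, so it lies inside.
All remaining points lie in this disk, and no smaller disk contains both endpoints, so this is the minimum enclosing circle.
Diameter = 2r = 2√(144.5) ≈ 24.042.

24.042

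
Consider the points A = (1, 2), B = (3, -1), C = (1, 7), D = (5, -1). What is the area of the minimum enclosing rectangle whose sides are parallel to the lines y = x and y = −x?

In coordinates u = x + y, v = x − y the rectangle is axis-aligned; the map (x,y)→(u,v) scales areas by 2.
u-values: 3, 2, 8, 4; range = 8 − 2 = 6.
v-values: -1, 4, -6, 6; range = 6 − (-6) = 12.
Area = (6 × 12) / 2 = 36.

36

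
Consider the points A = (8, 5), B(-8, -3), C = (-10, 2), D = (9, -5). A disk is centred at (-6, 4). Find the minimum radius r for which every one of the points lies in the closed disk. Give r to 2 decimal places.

The required radius is the distance from (-6, 4) to the farthest point.
Squared distances: 197, 53, 20, 306.
Maximum is 306, attained at D.
r = √306 ≈ 17.49.

17.49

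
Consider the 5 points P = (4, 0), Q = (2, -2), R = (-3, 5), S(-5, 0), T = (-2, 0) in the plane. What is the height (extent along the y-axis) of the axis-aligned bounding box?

7

max y = 5, min y = -2, so height = 7.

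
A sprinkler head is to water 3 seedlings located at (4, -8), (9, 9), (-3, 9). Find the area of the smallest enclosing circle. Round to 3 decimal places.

Call the three points A, B, C in the order given.
Side lengths²: AB² = 314, AC² = 338, BC² = 144.
Since AC² = 338 < 314 + 144 = 458, the triangle is acute, so the smallest enclosing circle is the circumcircle.
Circumcentre = (3, 26/17), r² = 26533/289.
Area = π·r² = π·26533/289 ≈ 288.429.

288.429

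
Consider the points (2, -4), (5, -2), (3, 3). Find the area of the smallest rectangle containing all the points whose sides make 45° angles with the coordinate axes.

28

In coordinates u = x + y, v = x − y the rectangle is axis-aligned; the map (x,y)→(u,v) scales areas by 2.
u-values: -2, 3, 6; range = 6 − (-2) = 8.
v-values: 6, 7, 0; range = 7 − 0 = 7.
Area = (8 × 7) / 2 = 28.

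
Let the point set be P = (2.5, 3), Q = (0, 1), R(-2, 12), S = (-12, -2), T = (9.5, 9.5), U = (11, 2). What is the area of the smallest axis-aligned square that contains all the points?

529

The bounding box has width 23 and height 14.
An axis-aligned square enclosing the set must have side ≥ max(width, height).
So the minimum side is max(23, 14) = 23.
Area = 23² = 529.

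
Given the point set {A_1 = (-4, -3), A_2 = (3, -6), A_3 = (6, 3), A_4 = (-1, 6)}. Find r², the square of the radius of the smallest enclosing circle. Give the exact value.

40

By Welzl's lemma the MEC is supported by two points (diametrically opposite) or three points (on a circumcircle).
The farthest pair is A_2–A_4 with squared distance 160. The circle on this segment as diameter has centre (1, 0) and r² = 160/4 = 40.
Check A_1: distance² to centre = 34 ≤ 40, so it lies inside.
All remaining points lie in this disk, and no smaller disk contains both endpoints, so this is the minimum enclosing circle.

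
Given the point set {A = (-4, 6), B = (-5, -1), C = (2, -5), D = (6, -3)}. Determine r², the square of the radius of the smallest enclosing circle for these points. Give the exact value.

45.25

The farthest pair is A–D with squared distance 181. The circle on this segment as diameter has centre (1, 1.5) and r² = 181/4 = 45.25.
Check B: distance² to centre = 42.25 ≤ 45.25, so it lies inside.
All remaining points lie in this disk, and no smaller disk contains both endpoints, so this is the minimum enclosing circle.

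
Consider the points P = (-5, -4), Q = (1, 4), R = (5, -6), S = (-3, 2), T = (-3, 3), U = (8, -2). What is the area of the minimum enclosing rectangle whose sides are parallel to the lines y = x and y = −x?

127.5

In coordinates u = x + y, v = x − y the rectangle is axis-aligned; the map (x,y)→(u,v) scales areas by 2.
u-values: -9, 5, -1, -1, 0, 6; range = 6 − (-9) = 15.
v-values: -1, -3, 11, -5, -6, 10; range = 11 − (-6) = 17.
Area = (15 × 17) / 2 = 127.5.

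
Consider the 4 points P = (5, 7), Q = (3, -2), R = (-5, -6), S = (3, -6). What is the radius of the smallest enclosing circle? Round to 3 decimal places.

By Welzl's lemma the MEC is supported by two points (diametrically opposite) or three points (on a circumcircle).
The farthest pair is P–R with squared distance 269. The circle on this segment as diameter has centre (0, 0.5) and r² = 269/4 = 67.25.
Check Q: distance² to centre = 15.25 ≤ 67.25, so it lies inside.
All remaining points lie in this disk, and no smaller disk contains both endpoints, so this is the minimum enclosing circle.
r = √(67.25) ≈ 8.201.

8.201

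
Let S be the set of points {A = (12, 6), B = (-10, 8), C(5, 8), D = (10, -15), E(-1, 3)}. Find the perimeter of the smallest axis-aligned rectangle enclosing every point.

Width = max x − min x = 12 − (-10) = 22.
Height = max y − min y = 8 − (-15) = 23.
Perimeter = 2(22 + 23) = 90.

90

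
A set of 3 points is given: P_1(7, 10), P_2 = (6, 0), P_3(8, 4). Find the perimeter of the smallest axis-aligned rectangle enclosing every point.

Width = max x − min x = 8 − 6 = 2.
Height = max y − min y = 10 − 0 = 10.
Perimeter = 2(2 + 10) = 24.

24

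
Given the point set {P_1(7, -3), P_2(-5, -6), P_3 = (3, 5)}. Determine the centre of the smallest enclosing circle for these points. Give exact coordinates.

Side lengths²: P_1P_2² = 153, P_1P_3² = 80, P_2P_3² = 185.
Since P_2P_3² = 185 < 153 + 80 = 233, the triangle is acute, so the smallest enclosing circle is the circumcircle.
Circumcentre = (2/9, -25/18), r² = 15725/324.
Centre = (2/9, -25/18).

(2/9, -25/18)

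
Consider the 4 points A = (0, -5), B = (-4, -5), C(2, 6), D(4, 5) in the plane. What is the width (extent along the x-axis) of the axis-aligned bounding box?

max x = 4, min x = -4, so width = 8.

8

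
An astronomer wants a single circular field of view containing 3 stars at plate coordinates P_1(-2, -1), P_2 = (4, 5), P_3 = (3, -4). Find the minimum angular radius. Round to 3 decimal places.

4.667

Side lengths²: P_1P_2² = 72, P_1P_3² = 34, P_2P_3² = 82.
Since P_2P_3² = 82 < 72 + 34 = 106, the triangle is acute, so the smallest enclosing circle is the circumcircle.
Circumcentre = (2.375, 0.625), r² = 21.78125.
r = √(21.78125) ≈ 4.667.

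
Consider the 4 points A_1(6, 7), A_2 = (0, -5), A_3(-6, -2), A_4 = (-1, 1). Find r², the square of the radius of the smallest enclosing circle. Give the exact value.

56.25

The minimum enclosing circle of a finite set is fixed by two of the points (as a diameter) or three (as a circumcircle).
The farthest pair is A_1–A_3 with squared distance 225. The circle on this segment as diameter has centre (0, 2.5) and r² = 225/4 = 56.25.
Check A_2: distance² to centre = 56.25 ≤ 56.25, so it lies inside.
All remaining points lie in this disk, and no smaller disk contains both endpoints, so this is the minimum enclosing circle.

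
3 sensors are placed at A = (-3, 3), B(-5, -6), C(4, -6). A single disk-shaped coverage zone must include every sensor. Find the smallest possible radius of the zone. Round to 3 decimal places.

5.840

Side lengths²: AB² = 85, AC² = 130, BC² = 81.
Since AC² = 130 < 85 + 81 = 166, the triangle is acute, so the smallest enclosing circle is the circumcircle.
Circumcentre = (-0.5, -41/18), r² = 5525/162.
r = √(5525/162) ≈ 5.840.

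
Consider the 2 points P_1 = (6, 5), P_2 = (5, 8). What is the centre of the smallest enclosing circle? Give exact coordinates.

(5.5, 6.5)

The smallest circle enclosing two points has them as diameter endpoints.
Centre = midpoint = (5.5, 6.5); r² = |P_1P_2|²/4 = 10/4 = 2.5.
Centre = (5.5, 6.5).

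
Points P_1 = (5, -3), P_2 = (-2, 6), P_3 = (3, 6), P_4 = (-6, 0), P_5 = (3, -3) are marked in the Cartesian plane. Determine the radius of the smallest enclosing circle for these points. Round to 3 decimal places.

6.113

The minimum enclosing circle is determined by three boundary points: P_1, P_3, P_4.
Their circumcentre is (5/62, 39/62) with r² = 71825/1922.
The farthest remaining point P_2 is at distance² 63765/1922 ≤ 71825/1922.
r = √(71825/1922) ≈ 6.113.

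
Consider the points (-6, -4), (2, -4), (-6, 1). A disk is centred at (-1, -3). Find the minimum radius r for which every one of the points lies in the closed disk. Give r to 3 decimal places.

The required radius is the distance from (-1, -3) to the farthest point.
Squared distances: 26, 10, 41.
Maximum is 41, attained at (-6, 1).
r = √41 ≈ 6.403.

6.403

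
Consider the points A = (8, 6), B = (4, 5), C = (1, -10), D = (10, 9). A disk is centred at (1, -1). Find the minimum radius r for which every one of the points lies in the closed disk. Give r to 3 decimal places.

The required radius is the distance from (1, -1) to the farthest point.
Squared distances: 98, 45, 81, 181.
Maximum is 181, attained at D.
r = √181 ≈ 13.454.

13.454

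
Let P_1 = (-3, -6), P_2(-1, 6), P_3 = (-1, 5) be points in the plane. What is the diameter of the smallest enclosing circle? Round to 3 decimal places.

12.166

Side lengths²: P_1P_2² = 148, P_1P_3² = 125, P_2P_3² = 1.
Since P_1P_2² = 148 ≥ 125 + 1 = 126, the angle opposite P_1P_2 is not acute, so the smallest enclosing circle has P_1P_2 as diameter.
Centre = midpoint of P_1P_2 = (-2, 0), r² = 148/4 = 37.
Diameter = 2r = 2√37 ≈ 12.166.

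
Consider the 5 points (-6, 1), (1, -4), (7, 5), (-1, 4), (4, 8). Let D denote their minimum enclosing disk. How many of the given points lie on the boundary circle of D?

3

By Welzl's lemma the MEC is supported by two points (diametrically opposite) or three points (on a circumcircle).
The minimum enclosing circle is determined by three boundary points: (-6, 1), (1, -4), (7, 5).
Their circumcentre is (35/62, 173/62) with r² = 88985/1922.
The farthest remaining point (4, 8) is at distance² 74849/1922 ≤ 88985/1922.
The points at distance exactly r from the centre are (-6, 1), (1, -4), (7, 5) — 3 points.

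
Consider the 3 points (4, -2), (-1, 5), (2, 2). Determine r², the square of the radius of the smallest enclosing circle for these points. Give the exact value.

18.5

Call the three points A, B, C in the order given.
Side lengths²: AB² = 74, AC² = 20, BC² = 18.
Since AB² = 74 ≥ 20 + 18 = 38, the angle opposite AB is not acute, so the smallest enclosing circle has AB as diameter.
Centre = midpoint of AB = (1.5, 1.5), r² = 74/4 = 18.5.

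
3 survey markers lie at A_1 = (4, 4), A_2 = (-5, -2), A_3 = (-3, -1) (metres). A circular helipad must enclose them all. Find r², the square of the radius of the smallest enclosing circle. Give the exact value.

29.25

Side lengths²: A_1A_2² = 117, A_1A_3² = 74, A_2A_3² = 5.
Since A_1A_2² = 117 ≥ 74 + 5 = 79, the angle opposite A_1A_2 is not acute, so the smallest enclosing circle has A_1A_2 as diameter.
Centre = midpoint of A_1A_2 = (-0.5, 1), r² = 117/4 = 29.25.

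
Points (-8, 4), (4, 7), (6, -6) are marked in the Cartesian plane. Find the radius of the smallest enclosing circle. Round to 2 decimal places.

Call the three points A, B, C in the order given.
Side lengths²: AB² = 153, AC² = 296, BC² = 173.
Since AC² = 296 < 173 + 153 = 326, the triangle is acute, so the smallest enclosing circle is the circumcircle.
Circumcentre = (-29/54, -19/54), r² = 108817/1458.
r = √(108817/1458) ≈ 8.64.

8.64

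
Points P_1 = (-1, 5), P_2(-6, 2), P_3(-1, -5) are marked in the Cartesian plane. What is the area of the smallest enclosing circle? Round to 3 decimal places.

Side lengths²: P_1P_2² = 34, P_1P_3² = 100, P_2P_3² = 74.
Since P_1P_3² = 100 < 74 + 34 = 108, the triangle is acute, so the smallest enclosing circle is the circumcircle.
Circumcentre = (-1.4, 0), r² = 25.16.
Area = π·r² = π·25.16 ≈ 79.042.

79.042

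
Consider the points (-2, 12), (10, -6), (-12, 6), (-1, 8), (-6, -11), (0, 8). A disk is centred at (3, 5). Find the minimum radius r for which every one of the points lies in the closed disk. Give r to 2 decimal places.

The required radius is the distance from (3, 5) to the farthest point.
Squared distances: 74, 170, 226, 25, 337, 18.
Maximum is 337, attained at (-6, -11).
r = √337 ≈ 18.36.

18.36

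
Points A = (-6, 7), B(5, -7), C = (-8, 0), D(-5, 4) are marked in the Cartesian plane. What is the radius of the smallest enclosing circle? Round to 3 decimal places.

By Welzl's lemma the MEC is supported by two points (diametrically opposite) or three points (on a circumcircle).
The farthest pair is A–B with squared distance 317. The circle on this segment as diameter has centre (-0.5, 0) and r² = 317/4 = 79.25.
Check C: distance² to centre = 56.25 ≤ 79.25, so it lies inside.
All remaining points lie in this disk, and no smaller disk contains both endpoints, so this is the minimum enclosing circle.
r = √(79.25) ≈ 8.902.

8.902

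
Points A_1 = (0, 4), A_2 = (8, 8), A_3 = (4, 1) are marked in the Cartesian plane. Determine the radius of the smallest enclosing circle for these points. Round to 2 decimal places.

4.51

Side lengths²: A_1A_2² = 80, A_1A_3² = 25, A_2A_3² = 65.
Since A_1A_2² = 80 < 65 + 25 = 90, the triangle is acute, so the smallest enclosing circle is the circumcircle.
Circumcentre = (4.25, 5.5), r² = 20.3125.
r = √(20.3125) ≈ 4.51.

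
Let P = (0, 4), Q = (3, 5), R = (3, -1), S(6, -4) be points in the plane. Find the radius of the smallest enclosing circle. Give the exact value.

The farthest pair is P–S with squared distance 100. The circle on this segment as diameter has centre (3, 0) and r² = 100/4 = 25.
Check Q: distance² to centre = 25 ≤ 25, so it lies inside.
All remaining points lie in this disk, and no smaller disk contains both endpoints, so this is the minimum enclosing circle.
r = √25 = 5.

5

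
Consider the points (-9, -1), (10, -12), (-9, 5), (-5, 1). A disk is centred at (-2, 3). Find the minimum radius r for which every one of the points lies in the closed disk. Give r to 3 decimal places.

19.209

The required radius is the distance from (-2, 3) to the farthest point.
Squared distances: 65, 369, 53, 13.
Maximum is 369, attained at (10, -12).
r = √369 ≈ 19.209.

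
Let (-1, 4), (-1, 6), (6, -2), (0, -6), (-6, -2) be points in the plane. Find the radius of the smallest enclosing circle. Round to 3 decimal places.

The minimum enclosing circle is determined by three boundary points: (-1, 6), (6, -2), (-6, -2).
Their circumcentre is (0, -0.1875) with r² = 39.28515625.
The farthest remaining point (0, -6) is at distance² 33.78515625 ≤ 39.28515625.
r = √(39.28515625) ≈ 6.268.

6.268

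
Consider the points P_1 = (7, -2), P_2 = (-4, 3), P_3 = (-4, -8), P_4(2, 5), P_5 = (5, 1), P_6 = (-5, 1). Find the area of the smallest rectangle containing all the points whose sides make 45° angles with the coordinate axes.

In coordinates u = x + y, v = x − y the rectangle is axis-aligned; the map (x,y)→(u,v) scales areas by 2.
u-values: 5, -1, -12, 7, 6, -4; range = 7 − (-12) = 19.
v-values: 9, -7, 4, -3, 4, -6; range = 9 − (-7) = 16.
Area = (19 × 16) / 2 = 152.

152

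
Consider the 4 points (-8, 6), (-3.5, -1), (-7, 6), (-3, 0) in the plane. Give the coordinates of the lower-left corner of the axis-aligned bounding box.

x-range [-8, -3], y-range [-1, 6].
The lower-left corner is (-8, -1).

(-8, -1)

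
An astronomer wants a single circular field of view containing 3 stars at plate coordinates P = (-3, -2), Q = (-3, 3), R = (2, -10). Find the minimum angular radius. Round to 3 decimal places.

Side lengths²: PQ² = 25, PR² = 89, QR² = 194.
Since QR² = 194 ≥ 89 + 25 = 114, the angle opposite QR is not acute, so the smallest enclosing circle has QR as diameter.
Centre = midpoint of QR = (-0.5, -3.5), r² = 194/4 = 48.5.
r = √(48.5) ≈ 6.964.

6.964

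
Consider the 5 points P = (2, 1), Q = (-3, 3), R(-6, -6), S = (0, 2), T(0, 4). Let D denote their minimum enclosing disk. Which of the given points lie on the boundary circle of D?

R, T

A smallest enclosing disk is always determined by at most three of the input points on its boundary.
The farthest pair is R–T with squared distance 136. The circle on this segment as diameter has centre (-3, -1) and r² = 136/4 = 34.
Check P: distance² to centre = 29 ≤ 34, so it lies inside.
All remaining points lie in this disk, and no smaller disk contains both endpoints, so this is the minimum enclosing circle.
The points at distance exactly r from the centre are R, T — 2 points.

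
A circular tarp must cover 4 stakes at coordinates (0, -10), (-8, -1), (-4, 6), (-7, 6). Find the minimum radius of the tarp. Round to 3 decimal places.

8.732

The farthest pair is (0, -10)–(-7, 6) with squared distance 305. The circle on this segment as diameter has centre (-3.5, -2) and r² = 305/4 = 76.25.
Check (-8, -1): distance² to centre = 21.25 ≤ 76.25, so it lies inside.
All remaining points lie in this disk, and no smaller disk contains both endpoints, so this is the minimum enclosing circle.
r = √(76.25) ≈ 8.732.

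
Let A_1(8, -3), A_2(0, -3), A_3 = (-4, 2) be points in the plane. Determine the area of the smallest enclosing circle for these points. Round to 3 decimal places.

132.732

Side lengths²: A_1A_2² = 64, A_1A_3² = 169, A_2A_3² = 41.
Since A_1A_3² = 169 ≥ 64 + 41 = 105, the angle opposite A_1A_3 is not acute, so the smallest enclosing circle has A_1A_3 as diameter.
Centre = midpoint of A_1A_3 = (2, -0.5), r² = 169/4 = 42.25.
Area = π·r² = π·42.25 ≈ 132.732.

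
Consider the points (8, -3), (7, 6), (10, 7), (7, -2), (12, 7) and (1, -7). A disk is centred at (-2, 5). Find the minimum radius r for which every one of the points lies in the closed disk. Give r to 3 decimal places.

14.142

The required radius is the distance from (-2, 5) to the farthest point.
Squared distances: 164, 82, 148, 130, 200, 153.
Maximum is 200, attained at (12, 7).
r = √200 ≈ 14.142.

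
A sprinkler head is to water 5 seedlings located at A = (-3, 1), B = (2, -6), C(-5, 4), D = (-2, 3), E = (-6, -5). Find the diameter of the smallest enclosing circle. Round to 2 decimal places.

The farthest pair is B–C with squared distance 149. The circle on this segment as diameter has centre (-1.5, -1) and r² = 149/4 = 37.25.
Check A: distance² to centre = 6.25 ≤ 37.25, so it lies inside.
All remaining points lie in this disk, and no smaller disk contains both endpoints, so this is the minimum enclosing circle.
Diameter = 2r = 2√(37.25) ≈ 12.21.

12.21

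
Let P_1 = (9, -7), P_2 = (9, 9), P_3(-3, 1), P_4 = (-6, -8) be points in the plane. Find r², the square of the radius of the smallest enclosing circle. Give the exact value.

The farthest pair is P_2–P_4 with squared distance 514. The circle on this segment as diameter has centre (1.5, 0.5) and r² = 514/4 = 128.5.
Check P_1: distance² to centre = 112.5 ≤ 128.5, so it lies inside.
All remaining points lie in this disk, and no smaller disk contains both endpoints, so this is the minimum enclosing circle.

128.5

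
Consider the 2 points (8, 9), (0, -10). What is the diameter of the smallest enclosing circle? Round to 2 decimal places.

The smallest circle enclosing two points has them as diameter endpoints.
Centre = midpoint = (4, -0.5); r² = |(8, 9)−(0, -10)|²/4 = 425/4 = 106.25.
Diameter = 2r = 2√(106.25) ≈ 20.62.

20.62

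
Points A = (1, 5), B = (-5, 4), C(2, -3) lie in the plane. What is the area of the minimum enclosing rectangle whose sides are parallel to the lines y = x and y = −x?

49

In coordinates u = x + y, v = x − y the rectangle is axis-aligned; the map (x,y)→(u,v) scales areas by 2.
u-values: 6, -1, -1; range = 6 − (-1) = 7.
v-values: -4, -9, 5; range = 5 − (-9) = 14.
Area = (7 × 14) / 2 = 49.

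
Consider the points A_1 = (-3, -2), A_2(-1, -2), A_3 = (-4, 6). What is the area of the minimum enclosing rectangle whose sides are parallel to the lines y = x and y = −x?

In coordinates u = x + y, v = x − y the rectangle is axis-aligned; the map (x,y)→(u,v) scales areas by 2.
u-values: -5, -3, 2; range = 2 − (-5) = 7.
v-values: -1, 1, -10; range = 1 − (-10) = 11.
Area = (7 × 11) / 2 = 38.5.

38.5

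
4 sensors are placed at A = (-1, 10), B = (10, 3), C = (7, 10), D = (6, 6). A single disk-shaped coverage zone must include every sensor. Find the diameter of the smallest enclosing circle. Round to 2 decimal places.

13.04

The farthest pair is A–B with squared distance 170. The circle on this segment as diameter has centre (4.5, 6.5) and r² = 170/4 = 42.5.
Check C: distance² to centre = 18.5 ≤ 42.5, so it lies inside.
All remaining points lie in this disk, and no smaller disk contains both endpoints, so this is the minimum enclosing circle.
Diameter = 2r = 2√(42.5) ≈ 13.04.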